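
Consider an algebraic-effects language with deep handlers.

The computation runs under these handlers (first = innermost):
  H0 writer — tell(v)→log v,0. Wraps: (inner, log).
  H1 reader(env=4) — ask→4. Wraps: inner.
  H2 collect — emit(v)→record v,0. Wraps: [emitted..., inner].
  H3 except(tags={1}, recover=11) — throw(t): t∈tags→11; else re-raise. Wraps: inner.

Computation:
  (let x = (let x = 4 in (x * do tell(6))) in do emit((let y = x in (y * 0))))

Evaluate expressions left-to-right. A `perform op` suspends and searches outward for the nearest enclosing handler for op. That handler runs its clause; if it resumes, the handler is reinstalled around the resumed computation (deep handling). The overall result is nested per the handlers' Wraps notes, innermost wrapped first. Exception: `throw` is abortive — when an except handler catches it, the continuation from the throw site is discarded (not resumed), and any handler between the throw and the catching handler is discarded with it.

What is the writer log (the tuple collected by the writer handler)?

Evaluation trace:
tell(6) @ H0 ⇒ log+=6
emit(0) @ H2 ⇒ out+=0
H0 returns (0, (6))
H1 returns (0, (6))
H2 returns [0, (0, (6))]
H3 returns [0, (0, (6))]
= [0, (0, (6))]

Answer: (6)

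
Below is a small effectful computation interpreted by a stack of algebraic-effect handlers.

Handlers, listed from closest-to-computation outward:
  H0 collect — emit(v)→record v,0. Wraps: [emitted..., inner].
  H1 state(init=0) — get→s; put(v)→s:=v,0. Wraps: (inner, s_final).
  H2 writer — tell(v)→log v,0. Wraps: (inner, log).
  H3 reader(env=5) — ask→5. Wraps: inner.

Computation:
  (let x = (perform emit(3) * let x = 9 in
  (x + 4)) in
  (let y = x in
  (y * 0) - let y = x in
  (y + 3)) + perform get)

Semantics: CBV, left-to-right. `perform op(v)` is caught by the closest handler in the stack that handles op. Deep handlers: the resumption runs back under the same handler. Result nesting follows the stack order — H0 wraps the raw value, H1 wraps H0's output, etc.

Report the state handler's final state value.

Working:
emit(3) @ H0 ⇒ out+=3
get @ H1 ⇒ 0
H0 returns [3, -3]
H1 returns ([3, -3], 0)
H2 returns (([3, -3], 0), ())
H3 returns (([3, -3], 0), ())
= (([3, -3], 0), ())

Answer: 0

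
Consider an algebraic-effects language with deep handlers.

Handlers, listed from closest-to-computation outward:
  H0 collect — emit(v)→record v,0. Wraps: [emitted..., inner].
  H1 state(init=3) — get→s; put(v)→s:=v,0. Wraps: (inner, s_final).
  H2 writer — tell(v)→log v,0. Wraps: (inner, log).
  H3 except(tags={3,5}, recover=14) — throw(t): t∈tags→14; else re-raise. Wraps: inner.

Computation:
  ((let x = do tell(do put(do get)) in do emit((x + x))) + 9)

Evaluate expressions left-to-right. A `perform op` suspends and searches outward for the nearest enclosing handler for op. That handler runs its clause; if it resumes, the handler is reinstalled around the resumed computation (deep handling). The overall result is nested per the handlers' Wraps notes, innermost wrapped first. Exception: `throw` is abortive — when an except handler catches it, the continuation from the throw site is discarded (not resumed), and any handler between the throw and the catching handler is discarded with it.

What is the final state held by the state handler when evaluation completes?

Answer: 3

Evaluation trace:
get @ H1 ⇒ 3
put(3) @ H1 ⇒ s:=3
tell(0) @ H2 ⇒ log+=0
emit(0) @ H0 ⇒ out+=0
H0 returns [0, 9]
H1 returns ([0, 9], 3)
H2 returns (([0, 9], 3), (0))
H3 returns (([0, 9], 3), (0))
= (([0, 9], 3), (0))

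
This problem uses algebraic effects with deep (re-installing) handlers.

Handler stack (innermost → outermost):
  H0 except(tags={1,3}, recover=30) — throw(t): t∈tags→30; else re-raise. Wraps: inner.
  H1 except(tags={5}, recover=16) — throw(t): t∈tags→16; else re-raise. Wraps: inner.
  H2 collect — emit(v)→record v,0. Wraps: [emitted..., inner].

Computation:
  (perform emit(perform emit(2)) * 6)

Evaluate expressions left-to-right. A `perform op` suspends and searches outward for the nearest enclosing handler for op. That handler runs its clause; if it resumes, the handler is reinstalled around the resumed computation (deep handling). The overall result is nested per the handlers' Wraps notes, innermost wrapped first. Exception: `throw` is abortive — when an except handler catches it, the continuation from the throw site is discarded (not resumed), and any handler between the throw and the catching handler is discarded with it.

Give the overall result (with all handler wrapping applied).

Step-by-step:
emit(2) @ H2 ⇒ out+=2
emit(0) @ H2 ⇒ out+=0
H0 returns 0
H1 returns 0
H2 returns [2, 0, 0]
= [2, 0, 0]

Answer: [2, 0, 0]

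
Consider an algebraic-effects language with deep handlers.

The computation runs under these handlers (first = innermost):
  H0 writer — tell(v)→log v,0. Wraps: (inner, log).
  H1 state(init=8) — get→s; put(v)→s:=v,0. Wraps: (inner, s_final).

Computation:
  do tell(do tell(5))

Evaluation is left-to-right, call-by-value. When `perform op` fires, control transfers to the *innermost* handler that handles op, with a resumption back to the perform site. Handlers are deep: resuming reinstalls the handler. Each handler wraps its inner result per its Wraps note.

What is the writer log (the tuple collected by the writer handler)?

Step-by-step:
tell(5) @ H0 ⇒ log+=5
tell(0) @ H0 ⇒ log+=0
H0 returns (0, (5, 0))
H1 returns ((0, (5, 0)), 8)
= ((0, (5, 0)), 8)

Answer: (5, 0)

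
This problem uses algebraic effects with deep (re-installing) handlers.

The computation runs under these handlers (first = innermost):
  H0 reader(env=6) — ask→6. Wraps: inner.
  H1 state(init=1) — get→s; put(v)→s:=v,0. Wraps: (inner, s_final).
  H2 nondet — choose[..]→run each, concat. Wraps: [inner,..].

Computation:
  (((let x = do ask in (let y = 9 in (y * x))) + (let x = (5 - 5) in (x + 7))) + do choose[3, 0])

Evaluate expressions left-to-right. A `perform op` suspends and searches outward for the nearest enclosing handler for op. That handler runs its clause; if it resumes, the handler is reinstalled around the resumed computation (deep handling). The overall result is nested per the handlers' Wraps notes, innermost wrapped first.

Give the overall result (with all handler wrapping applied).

Answer: [(64, 1), (61, 1)]

Step-by-step:
ask @ H0 ⇒ 6
choose[3, 0] @ H2
  branch[0] choose=3:
    H0 returns 64
    H1 returns (64, 1)
    H2 returns [(64, 1)]
  branch[1] choose=0:
    H0 returns 61
    H1 returns (61, 1)
    H2 returns [(61, 1)]
= [(64, 1), (61, 1)]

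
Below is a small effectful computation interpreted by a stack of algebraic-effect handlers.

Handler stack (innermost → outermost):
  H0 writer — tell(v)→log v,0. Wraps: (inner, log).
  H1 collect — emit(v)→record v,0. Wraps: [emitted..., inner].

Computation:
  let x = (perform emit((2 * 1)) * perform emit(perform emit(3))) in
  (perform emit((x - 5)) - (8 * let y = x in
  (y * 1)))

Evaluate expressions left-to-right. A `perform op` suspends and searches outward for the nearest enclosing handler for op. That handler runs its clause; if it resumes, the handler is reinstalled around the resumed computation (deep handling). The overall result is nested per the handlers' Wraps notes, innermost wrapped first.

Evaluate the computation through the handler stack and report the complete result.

Step-by-step:
emit(2) @ H1 ⇒ out+=2
emit(3) @ H1 ⇒ out+=3
emit(0) @ H1 ⇒ out+=0
emit(-5) @ H1 ⇒ out+=-5
H0 returns (0, ())
H1 returns [2, 3, 0, -5, (0, ())]
= [2, 3, 0, -5, (0, ())]

Answer: [2, 3, 0, -5, (0, ())]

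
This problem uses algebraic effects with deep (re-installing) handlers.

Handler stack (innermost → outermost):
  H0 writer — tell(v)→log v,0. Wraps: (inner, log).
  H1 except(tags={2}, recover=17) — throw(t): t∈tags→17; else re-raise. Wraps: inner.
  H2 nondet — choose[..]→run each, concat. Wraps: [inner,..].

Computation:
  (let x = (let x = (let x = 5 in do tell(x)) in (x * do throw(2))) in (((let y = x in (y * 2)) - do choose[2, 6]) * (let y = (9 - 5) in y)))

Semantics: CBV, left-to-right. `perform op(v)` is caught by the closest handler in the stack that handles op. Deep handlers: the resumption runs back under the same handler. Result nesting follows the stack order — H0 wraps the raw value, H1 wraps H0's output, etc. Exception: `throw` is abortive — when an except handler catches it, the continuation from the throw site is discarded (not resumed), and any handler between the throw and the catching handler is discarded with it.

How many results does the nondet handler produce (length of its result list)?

Answer: 1

Working:
tell(5) @ H0 ⇒ log+=5
throw(2) @ H1 caught ⇒ 17
H2 returns [17]
= [17]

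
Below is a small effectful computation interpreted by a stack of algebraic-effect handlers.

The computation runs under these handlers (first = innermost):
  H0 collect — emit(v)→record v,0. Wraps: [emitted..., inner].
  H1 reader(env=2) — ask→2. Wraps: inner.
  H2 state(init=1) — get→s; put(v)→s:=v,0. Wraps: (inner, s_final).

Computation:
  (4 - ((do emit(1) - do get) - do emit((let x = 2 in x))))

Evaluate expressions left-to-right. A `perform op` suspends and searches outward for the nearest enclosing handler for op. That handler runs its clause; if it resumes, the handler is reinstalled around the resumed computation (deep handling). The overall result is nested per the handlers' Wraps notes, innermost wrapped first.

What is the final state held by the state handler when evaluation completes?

Evaluation trace:
emit(1) @ H0 ⇒ out+=1
get @ H2 ⇒ 1
emit(2) @ H0 ⇒ out+=2
H0 returns [1, 2, 5]
H1 returns [1, 2, 5]
H2 returns ([1, 2, 5], 1)
= ([1, 2, 5], 1)

Answer: 1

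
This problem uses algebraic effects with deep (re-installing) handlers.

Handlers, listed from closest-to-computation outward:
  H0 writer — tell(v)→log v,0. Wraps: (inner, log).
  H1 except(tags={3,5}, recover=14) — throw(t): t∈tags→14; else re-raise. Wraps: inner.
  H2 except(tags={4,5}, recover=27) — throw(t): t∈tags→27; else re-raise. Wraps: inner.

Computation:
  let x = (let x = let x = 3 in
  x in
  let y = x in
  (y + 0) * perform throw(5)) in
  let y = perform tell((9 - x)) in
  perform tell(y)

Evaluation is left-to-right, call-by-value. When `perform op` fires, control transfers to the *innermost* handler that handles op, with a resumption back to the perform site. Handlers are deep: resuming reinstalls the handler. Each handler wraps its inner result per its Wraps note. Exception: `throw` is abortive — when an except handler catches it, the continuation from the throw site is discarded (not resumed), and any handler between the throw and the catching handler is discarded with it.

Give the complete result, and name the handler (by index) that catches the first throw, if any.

Answer: 14 ; first throw caught by: H1

Working:
throw(5) @ H1 caught ⇒ 14
H2 returns 14
= 14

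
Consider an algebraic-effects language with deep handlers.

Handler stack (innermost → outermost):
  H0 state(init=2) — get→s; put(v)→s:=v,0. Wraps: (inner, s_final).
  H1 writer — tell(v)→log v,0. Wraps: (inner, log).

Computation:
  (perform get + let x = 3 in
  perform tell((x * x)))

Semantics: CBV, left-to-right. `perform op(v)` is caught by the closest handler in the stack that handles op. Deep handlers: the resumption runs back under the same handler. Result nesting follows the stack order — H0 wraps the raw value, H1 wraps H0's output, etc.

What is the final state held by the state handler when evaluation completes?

Evaluation trace:
get @ H0 ⇒ 2
tell(9) @ H1 ⇒ log+=9
H0 returns (2, 2)
H1 returns ((2, 2), (9))
= ((2, 2), (9))

Answer: 2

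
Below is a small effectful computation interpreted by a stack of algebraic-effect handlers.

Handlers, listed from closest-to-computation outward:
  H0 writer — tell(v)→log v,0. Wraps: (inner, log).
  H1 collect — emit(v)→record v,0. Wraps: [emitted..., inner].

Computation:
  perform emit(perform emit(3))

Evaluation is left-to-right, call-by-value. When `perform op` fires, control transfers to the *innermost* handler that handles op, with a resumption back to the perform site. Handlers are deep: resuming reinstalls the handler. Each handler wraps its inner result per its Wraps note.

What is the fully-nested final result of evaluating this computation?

Evaluation trace:
emit(3) @ H1 ⇒ out+=3
emit(0) @ H1 ⇒ out+=0
H0 returns (0, ())
H1 returns [3, 0, (0, ())]
= [3, 0, (0, ())]

Answer: [3, 0, (0, ())]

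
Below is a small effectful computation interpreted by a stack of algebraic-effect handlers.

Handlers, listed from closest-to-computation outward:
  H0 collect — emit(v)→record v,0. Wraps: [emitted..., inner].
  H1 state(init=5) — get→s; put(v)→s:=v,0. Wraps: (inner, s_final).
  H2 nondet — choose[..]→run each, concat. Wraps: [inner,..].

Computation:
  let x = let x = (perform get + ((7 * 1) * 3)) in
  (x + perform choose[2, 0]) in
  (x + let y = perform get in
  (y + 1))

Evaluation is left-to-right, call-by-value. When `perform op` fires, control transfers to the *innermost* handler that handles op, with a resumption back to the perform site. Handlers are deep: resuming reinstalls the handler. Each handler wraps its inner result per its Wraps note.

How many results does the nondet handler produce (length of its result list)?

Working:
get @ H1 ⇒ 5
choose[2, 0] @ H2
  branch[0] choose=2:
    get @ H1 ⇒ 5
    H0 returns [34]
    H1 returns ([34], 5)
    H2 returns [([34], 5)]
  branch[1] choose=0:
    get @ H1 ⇒ 5
    H0 returns [32]
    H1 returns ([32], 5)
    H2 returns [([32], 5)]
= [([34], 5), ([32], 5)]

Answer: 2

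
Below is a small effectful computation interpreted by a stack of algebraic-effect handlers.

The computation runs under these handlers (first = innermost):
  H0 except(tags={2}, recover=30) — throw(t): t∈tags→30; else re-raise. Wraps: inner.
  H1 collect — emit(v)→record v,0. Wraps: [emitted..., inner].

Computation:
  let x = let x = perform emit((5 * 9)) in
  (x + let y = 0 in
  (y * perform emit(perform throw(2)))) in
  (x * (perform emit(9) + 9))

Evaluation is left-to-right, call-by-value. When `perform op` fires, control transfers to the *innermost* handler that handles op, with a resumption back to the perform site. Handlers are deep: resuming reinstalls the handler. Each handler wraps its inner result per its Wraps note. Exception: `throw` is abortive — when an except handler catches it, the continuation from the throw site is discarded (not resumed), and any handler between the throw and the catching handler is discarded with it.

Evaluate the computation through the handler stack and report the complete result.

Answer: [45, 30]

Working:
emit(45) @ H1 ⇒ out+=45
throw(2) @ H0 caught ⇒ 30
H1 returns [45, 30]
= [45, 30]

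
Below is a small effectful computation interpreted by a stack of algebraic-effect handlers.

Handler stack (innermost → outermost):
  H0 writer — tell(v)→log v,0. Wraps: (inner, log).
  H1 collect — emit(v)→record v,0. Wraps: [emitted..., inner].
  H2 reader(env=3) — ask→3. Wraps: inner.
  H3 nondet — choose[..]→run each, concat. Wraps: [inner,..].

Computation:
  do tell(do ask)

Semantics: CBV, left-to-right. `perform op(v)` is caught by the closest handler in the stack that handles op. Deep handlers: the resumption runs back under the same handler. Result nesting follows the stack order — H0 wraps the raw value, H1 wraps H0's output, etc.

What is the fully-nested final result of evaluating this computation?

Working:
ask @ H2 ⇒ 3
tell(3) @ H0 ⇒ log+=3
H0 returns (0, (3))
H1 returns [(0, (3))]
H2 returns [(0, (3))]
H3 returns [[(0, (3))]]
= [[(0, (3))]]

Answer: [[(0, (3))]]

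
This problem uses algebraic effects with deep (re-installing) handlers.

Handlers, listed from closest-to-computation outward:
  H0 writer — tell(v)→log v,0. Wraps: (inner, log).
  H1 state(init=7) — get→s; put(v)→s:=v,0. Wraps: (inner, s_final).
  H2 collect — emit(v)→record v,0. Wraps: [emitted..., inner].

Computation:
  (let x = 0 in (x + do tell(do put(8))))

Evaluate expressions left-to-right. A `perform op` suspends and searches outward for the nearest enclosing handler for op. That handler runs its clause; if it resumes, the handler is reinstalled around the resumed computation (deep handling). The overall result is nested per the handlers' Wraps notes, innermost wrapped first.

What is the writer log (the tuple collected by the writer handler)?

Answer: (0)

Working:
put(8) @ H1 ⇒ s:=8
tell(0) @ H0 ⇒ log+=0
H0 returns (0, (0))
H1 returns ((0, (0)), 8)
H2 returns [((0, (0)), 8)]
= [((0, (0)), 8)]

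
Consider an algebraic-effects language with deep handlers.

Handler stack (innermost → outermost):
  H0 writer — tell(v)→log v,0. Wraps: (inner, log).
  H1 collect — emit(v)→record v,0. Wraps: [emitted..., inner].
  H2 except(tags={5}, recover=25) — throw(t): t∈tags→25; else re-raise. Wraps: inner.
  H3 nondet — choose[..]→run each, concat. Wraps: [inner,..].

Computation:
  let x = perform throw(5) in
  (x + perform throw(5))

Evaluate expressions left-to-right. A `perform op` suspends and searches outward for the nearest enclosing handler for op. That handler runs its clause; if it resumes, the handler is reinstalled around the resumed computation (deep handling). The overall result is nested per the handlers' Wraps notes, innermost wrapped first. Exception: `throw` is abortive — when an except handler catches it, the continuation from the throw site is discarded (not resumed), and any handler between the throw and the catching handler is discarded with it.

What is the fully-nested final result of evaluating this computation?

Step-by-step:
throw(5) @ H2 caught ⇒ 25
H3 returns [25]
= [25]

Answer: [25]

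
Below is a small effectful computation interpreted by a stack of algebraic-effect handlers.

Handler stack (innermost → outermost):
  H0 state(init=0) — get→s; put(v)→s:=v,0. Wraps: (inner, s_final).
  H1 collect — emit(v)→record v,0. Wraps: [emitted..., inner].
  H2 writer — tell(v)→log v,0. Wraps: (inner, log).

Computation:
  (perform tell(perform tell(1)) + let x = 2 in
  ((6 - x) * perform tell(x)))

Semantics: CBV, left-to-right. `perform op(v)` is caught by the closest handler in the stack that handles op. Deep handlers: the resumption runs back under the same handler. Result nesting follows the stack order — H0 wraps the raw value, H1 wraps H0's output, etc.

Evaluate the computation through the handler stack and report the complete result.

Evaluation trace:
tell(1) @ H2 ⇒ log+=1
tell(0) @ H2 ⇒ log+=0
tell(2) @ H2 ⇒ log+=2
H0 returns (0, 0)
H1 returns [(0, 0)]
H2 returns ([(0, 0)], (1, 0, 2))
= ([(0, 0)], (1, 0, 2))

Answer: ([(0, 0)], (1, 0, 2))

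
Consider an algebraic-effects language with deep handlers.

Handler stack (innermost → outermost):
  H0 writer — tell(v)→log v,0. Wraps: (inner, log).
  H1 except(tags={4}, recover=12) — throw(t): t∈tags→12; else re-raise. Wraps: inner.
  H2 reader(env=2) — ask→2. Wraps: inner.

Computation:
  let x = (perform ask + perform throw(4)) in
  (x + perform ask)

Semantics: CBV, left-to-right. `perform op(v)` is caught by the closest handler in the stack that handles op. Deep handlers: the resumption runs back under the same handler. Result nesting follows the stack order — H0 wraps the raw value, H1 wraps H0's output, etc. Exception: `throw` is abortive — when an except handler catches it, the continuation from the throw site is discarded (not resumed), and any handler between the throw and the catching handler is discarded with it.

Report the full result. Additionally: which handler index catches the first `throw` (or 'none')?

Answer: 12 ; first throw caught by: H1

Evaluation trace:
ask @ H2 ⇒ 2
throw(4) @ H1 caught ⇒ 12
H2 returns 12
= 12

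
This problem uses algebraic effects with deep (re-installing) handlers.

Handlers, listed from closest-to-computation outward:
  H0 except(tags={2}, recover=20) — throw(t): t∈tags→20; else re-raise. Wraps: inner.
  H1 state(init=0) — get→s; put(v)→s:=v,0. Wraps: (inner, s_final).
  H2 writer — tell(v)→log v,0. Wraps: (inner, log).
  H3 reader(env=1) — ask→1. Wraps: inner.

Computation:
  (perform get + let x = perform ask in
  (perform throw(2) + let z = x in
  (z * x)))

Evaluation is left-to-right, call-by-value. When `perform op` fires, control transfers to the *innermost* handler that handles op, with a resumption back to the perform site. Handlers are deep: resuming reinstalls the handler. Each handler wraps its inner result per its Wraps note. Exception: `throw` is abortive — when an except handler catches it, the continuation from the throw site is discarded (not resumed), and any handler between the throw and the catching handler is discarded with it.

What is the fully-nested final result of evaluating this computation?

Answer: ((20, 0), ())

Step-by-step:
get @ H1 ⇒ 0
ask @ H3 ⇒ 1
throw(2) @ H0 caught ⇒ 20
H1 returns (20, 0)
H2 returns ((20, 0), ())
H3 returns ((20, 0), ())
= ((20, 0), ())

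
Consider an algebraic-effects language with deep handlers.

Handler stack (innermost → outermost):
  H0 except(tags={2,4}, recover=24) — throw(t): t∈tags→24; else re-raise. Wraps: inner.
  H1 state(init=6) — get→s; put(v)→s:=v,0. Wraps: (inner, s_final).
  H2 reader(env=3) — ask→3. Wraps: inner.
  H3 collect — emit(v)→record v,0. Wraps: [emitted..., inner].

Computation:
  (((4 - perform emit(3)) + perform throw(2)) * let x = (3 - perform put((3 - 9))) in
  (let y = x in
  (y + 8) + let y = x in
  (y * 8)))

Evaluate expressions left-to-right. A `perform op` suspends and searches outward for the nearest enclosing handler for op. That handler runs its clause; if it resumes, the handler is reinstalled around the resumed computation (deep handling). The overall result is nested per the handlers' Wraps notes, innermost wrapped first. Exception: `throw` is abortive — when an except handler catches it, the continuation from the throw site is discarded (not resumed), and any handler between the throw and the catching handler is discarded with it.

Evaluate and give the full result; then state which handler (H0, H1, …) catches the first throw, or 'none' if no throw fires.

Step-by-step:
emit(3) @ H3 ⇒ out+=3
throw(2) @ H0 caught ⇒ 24
H1 returns (24, 6)
H2 returns (24, 6)
H3 returns [3, (24, 6)]
= [3, (24, 6)]

Answer: [3, (24, 6)] ; first throw caught by: H0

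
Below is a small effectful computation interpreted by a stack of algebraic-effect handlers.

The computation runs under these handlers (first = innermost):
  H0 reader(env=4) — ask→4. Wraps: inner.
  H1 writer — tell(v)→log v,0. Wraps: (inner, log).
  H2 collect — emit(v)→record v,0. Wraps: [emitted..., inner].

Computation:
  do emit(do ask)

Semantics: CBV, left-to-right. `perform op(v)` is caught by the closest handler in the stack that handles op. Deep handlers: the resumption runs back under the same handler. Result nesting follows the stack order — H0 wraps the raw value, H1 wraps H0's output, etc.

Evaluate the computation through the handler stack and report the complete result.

Answer: [4, (0, ())]

Working:
ask @ H0 ⇒ 4
emit(4) @ H2 ⇒ out+=4
H0 returns 0
H1 returns (0, ())
H2 returns [4, (0, ())]
= [4, (0, ())]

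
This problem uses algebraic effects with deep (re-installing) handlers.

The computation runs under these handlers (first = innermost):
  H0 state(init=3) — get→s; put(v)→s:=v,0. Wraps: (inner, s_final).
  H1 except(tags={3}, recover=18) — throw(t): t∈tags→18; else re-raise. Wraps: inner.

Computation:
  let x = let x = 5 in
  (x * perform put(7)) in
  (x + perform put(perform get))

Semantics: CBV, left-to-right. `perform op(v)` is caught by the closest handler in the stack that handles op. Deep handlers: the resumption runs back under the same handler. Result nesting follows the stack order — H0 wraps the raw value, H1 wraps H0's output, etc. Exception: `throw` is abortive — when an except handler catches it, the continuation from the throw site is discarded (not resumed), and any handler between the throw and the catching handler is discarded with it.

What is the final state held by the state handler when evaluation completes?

Answer: 7

Step-by-step:
put(7) @ H0 ⇒ s:=7
get @ H0 ⇒ 7
put(7) @ H0 ⇒ s:=7
H0 returns (0, 7)
H1 returns (0, 7)
= (0, 7)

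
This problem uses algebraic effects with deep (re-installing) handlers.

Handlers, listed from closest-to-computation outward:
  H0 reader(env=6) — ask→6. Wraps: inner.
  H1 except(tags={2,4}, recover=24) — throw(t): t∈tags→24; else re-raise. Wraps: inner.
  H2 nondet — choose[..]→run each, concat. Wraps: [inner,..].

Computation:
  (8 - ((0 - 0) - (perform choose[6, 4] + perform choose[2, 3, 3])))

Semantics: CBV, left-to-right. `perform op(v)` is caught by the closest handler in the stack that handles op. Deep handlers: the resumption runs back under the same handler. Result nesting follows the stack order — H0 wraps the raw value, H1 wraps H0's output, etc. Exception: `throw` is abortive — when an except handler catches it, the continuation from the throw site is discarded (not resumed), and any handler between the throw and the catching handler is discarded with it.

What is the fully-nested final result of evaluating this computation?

Step-by-step:
choose[6, 4] @ H2
  branch[0] choose=6:
    choose[2, 3, 3] @ H2
      branch[0] choose=2:
        H0 returns 16
        H1 returns 16
        H2 returns [16]
      branch[1] choose=3:
        H0 returns 17
        H1 returns 17
        H2 returns [17]
      branch[2] choose=3:
        H0 returns 17
        H1 returns 17
        H2 returns [17]
  branch[1] choose=4:
    choose[2, 3, 3] @ H2
      branch[0] choose=2:
        H0 returns 14
        H1 returns 14
        H2 returns [14]
      branch[1] choose=3:
        H0 returns 15
        H1 returns 15
        H2 returns [15]
      branch[2] choose=3:
        H0 returns 15
        H1 returns 15
        H2 returns [15]
= [16, 17, 17, 14, 15, 15]

Answer: [16, 17, 17, 14, 15, 15]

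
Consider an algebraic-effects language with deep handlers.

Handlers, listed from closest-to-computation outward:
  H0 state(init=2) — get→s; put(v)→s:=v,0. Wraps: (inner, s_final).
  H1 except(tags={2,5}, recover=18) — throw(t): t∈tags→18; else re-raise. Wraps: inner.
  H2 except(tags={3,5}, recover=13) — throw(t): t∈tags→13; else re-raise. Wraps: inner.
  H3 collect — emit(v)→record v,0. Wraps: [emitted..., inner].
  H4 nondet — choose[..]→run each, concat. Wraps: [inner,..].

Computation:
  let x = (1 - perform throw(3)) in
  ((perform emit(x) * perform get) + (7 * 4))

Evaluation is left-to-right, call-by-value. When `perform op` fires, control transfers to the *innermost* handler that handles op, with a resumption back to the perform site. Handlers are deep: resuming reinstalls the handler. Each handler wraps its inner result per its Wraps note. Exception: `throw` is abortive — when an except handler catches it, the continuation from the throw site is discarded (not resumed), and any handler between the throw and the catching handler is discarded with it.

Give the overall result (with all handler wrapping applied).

Working:
throw(3) @ H1 re-raised
throw(3) @ H2 caught ⇒ 13
H3 returns [13]
H4 returns [[13]]
= [[13]]

Answer: [[13]]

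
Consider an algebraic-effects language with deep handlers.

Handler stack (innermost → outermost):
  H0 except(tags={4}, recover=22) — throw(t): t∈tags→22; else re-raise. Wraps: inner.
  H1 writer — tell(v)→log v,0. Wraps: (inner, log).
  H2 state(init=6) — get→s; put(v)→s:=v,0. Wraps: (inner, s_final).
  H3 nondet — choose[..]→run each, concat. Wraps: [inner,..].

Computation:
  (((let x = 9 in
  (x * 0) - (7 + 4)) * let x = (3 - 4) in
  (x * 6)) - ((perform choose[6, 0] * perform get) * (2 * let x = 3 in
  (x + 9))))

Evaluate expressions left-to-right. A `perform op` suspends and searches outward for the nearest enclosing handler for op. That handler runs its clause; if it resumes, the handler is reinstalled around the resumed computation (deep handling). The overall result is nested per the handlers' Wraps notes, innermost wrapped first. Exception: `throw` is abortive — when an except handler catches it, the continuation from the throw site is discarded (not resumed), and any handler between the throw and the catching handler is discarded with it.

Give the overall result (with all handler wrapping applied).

Answer: [((-798, ()), 6), ((66, ()), 6)]

Step-by-step:
choose[6, 0] @ H3
  branch[0] choose=6:
    get @ H2 ⇒ 6
    H0 returns -798
    H1 returns (-798, ())
    H2 returns ((-798, ()), 6)
    H3 returns [((-798, ()), 6)]
  branch[1] choose=0:
    get @ H2 ⇒ 6
    H0 returns 66
    H1 returns (66, ())
    H2 returns ((66, ()), 6)
    H3 returns [((66, ()), 6)]
= [((-798, ()), 6), ((66, ()), 6)]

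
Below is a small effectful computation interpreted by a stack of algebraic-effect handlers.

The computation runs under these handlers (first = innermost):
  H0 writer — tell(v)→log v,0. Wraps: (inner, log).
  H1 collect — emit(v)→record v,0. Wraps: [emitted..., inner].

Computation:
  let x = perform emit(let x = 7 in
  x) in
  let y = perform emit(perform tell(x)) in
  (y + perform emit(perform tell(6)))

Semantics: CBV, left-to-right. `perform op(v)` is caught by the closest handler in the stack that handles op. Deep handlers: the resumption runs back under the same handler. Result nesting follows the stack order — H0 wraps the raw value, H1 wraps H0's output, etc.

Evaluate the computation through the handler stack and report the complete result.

Step-by-step:
emit(7) @ H1 ⇒ out+=7
tell(0) @ H0 ⇒ log+=0
emit(0) @ H1 ⇒ out+=0
tell(6) @ H0 ⇒ log+=6
emit(0) @ H1 ⇒ out+=0
H0 returns (0, (0, 6))
H1 returns [7, 0, 0, (0, (0, 6))]
= [7, 0, 0, (0, (0, 6))]

Answer: [7, 0, 0, (0, (0, 6))]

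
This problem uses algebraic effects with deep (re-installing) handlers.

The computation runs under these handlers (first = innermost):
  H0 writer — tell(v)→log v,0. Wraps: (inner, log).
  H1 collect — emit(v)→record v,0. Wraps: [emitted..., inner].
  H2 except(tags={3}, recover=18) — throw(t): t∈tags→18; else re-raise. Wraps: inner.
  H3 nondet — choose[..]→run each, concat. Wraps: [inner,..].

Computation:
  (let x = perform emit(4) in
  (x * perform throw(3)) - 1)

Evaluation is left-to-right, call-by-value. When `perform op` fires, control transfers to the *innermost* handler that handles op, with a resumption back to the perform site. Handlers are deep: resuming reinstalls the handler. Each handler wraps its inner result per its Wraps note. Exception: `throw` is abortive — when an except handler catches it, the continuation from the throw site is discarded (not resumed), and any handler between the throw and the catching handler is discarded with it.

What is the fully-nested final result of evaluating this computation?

Step-by-step:
emit(4) @ H1 ⇒ out+=4
throw(3) @ H2 caught ⇒ 18
H3 returns [18]
= [18]

Answer: [18]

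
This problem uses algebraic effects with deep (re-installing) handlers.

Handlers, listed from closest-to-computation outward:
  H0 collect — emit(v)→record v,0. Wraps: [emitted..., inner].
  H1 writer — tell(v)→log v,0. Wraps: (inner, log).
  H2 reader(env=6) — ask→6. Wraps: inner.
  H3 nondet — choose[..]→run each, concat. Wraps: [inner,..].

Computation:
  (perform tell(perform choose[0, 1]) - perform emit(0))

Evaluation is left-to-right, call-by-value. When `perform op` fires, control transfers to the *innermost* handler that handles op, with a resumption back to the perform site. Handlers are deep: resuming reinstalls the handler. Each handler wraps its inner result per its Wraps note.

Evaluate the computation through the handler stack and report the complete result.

Step-by-step:
choose[0, 1] @ H3
  branch[0] choose=0:
    tell(0) @ H1 ⇒ log+=0
    emit(0) @ H0 ⇒ out+=0
    H0 returns [0, 0]
    H1 returns ([0, 0], (0))
    H2 returns ([0, 0], (0))
    H3 returns [([0, 0], (0))]
  branch[1] choose=1:
    tell(1) @ H1 ⇒ log+=1
    emit(0) @ H0 ⇒ out+=0
    H0 returns [0, 0]
    H1 returns ([0, 0], (1))
    H2 returns ([0, 0], (1))
    H3 returns [([0, 0], (1))]
= [([0, 0], (0)), ([0, 0], (1))]

Answer: [([0, 0], (0)), ([0, 0], (1))]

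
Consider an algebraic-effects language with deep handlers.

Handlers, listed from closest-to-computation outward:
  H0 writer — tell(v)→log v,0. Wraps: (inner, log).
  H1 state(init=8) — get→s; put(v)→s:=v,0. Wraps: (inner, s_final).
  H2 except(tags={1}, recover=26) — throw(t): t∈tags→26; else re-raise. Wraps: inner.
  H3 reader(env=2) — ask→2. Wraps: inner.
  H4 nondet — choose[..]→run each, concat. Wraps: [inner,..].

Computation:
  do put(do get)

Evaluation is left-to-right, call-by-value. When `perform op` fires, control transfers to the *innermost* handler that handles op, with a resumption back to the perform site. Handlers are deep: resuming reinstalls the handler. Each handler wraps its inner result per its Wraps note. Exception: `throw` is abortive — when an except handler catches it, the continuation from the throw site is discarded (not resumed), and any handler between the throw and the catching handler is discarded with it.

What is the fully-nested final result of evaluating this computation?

Answer: [((0, ()), 8)]

Working:
get @ H1 ⇒ 8
put(8) @ H1 ⇒ s:=8
H0 returns (0, ())
H1 returns ((0, ()), 8)
H2 returns ((0, ()), 8)
H3 returns ((0, ()), 8)
H4 returns [((0, ()), 8)]
= [((0, ()), 8)]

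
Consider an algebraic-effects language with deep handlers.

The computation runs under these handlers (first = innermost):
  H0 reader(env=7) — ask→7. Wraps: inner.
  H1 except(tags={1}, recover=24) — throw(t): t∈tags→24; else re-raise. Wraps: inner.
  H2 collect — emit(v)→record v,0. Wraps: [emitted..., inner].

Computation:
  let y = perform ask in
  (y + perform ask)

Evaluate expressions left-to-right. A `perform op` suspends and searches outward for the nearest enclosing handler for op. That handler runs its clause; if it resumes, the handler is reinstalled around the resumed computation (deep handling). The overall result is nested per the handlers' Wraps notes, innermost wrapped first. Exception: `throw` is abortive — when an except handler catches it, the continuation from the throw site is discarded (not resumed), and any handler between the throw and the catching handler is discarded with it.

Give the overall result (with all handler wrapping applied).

Working:
ask @ H0 ⇒ 7
ask @ H0 ⇒ 7
H0 returns 14
H1 returns 14
H2 returns [14]
= [14]

Answer: [14]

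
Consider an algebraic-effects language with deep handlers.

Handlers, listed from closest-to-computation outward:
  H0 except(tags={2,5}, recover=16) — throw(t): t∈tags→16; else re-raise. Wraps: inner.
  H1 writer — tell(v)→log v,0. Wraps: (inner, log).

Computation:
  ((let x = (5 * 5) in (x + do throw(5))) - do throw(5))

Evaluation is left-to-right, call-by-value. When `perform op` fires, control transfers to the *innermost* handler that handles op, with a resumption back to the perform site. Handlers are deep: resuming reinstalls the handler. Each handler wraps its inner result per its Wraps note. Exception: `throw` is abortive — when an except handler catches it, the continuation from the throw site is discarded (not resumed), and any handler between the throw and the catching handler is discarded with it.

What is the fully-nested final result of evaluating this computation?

Evaluation trace:
throw(5) @ H0 caught ⇒ 16
H1 returns (16, ())
= (16, ())

Answer: (16, ())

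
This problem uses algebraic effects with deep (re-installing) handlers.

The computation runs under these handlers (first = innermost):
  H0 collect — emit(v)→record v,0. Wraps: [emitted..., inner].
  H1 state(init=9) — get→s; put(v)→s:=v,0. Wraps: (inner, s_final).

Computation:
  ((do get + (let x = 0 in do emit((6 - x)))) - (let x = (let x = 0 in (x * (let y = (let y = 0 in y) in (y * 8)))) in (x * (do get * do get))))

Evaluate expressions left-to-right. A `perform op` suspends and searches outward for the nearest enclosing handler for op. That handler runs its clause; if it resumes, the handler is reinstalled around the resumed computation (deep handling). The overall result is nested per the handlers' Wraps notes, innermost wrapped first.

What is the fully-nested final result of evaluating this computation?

Step-by-step:
get @ H1 ⇒ 9
emit(6) @ H0 ⇒ out+=6
get @ H1 ⇒ 9
get @ H1 ⇒ 9
H0 returns [6, 9]
H1 returns ([6, 9], 9)
= ([6, 9], 9)

Answer: ([6, 9], 9)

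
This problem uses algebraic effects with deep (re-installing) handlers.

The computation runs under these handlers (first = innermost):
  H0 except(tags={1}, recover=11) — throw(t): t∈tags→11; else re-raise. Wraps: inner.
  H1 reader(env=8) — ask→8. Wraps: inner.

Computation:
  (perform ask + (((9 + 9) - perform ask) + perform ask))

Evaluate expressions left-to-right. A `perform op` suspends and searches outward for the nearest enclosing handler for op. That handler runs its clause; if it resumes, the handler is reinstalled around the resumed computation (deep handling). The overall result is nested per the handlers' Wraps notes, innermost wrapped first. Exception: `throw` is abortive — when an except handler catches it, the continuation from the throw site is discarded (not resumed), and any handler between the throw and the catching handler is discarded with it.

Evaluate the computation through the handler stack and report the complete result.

Step-by-step:
ask @ H1 ⇒ 8
ask @ H1 ⇒ 8
ask @ H1 ⇒ 8
H0 returns 26
H1 returns 26
= 26

Answer: 26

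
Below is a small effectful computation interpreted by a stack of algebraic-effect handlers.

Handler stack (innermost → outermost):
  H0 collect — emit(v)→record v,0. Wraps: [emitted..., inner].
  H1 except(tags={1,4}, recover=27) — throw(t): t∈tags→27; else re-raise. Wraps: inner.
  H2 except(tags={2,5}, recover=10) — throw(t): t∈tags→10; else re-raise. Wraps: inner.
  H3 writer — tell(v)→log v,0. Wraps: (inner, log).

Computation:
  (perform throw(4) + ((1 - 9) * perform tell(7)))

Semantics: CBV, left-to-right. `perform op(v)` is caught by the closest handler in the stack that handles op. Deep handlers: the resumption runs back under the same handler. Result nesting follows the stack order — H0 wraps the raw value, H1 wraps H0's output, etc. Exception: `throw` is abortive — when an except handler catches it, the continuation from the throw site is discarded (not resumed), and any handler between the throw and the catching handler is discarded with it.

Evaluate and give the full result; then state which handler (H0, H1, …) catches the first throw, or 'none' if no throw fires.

Answer: (27, ()) ; first throw caught by: H1

Step-by-step:
throw(4) @ H1 caught ⇒ 27
H2 returns 27
H3 returns (27, ())
= (27, ())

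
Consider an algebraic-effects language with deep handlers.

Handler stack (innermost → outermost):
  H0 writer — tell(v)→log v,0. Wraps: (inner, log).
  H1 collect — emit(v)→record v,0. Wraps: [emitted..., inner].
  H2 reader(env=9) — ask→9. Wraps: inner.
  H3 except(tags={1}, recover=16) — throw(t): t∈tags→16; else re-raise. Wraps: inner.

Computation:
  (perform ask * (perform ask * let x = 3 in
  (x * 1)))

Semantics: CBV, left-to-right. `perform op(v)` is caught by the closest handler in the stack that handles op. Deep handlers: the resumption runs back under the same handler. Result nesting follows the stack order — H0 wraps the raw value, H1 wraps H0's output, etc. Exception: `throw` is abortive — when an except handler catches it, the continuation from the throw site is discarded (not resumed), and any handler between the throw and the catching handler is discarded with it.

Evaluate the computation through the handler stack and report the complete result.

Working:
ask @ H2 ⇒ 9
ask @ H2 ⇒ 9
H0 returns (243, ())
H1 returns [(243, ())]
H2 returns [(243, ())]
H3 returns [(243, ())]
= [(243, ())]

Answer: [(243, ())]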